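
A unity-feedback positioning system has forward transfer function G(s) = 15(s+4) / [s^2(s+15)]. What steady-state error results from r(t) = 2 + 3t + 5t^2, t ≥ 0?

2.5

G(s) has two factors of s in the denominator, so the system is type 2. By superposition:
  • 2: tracked with zero error.
  • 3t: tracked with zero error.
  • 5t^2: e_ss = 10/K_a with K_a=4 → 2.5.
Total e_ss = 2.5.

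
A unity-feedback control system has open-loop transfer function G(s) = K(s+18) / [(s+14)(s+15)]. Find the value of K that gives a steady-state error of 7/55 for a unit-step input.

80

System type = 0 (no poles at s=0).
K_p = lim_{s→0} G(s) = K·18 / (14·15) = (3/35)·K.
e_ss = 1/(1 + K_p) = 7/55 ⇒ 1 + (3/35)·K = 55/7 ⇒ K = 80.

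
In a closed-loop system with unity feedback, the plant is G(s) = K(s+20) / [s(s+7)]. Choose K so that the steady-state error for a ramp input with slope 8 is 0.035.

80

The open loop has one pole at the origin → type 1 system.
K_v = lim_{s→0} s·G(s) = K·20 / (7) = (20/7)·K.
e_ss = 8/K_v = 0.035 ⇒ K_v = 1600/7 ⇒ K = (1600/7)/(20/7) = 80.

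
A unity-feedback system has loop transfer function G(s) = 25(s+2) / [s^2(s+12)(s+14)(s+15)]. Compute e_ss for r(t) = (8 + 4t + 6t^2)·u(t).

604.8

The open loop has two poles at the origin → type 2 system. By superposition:
  • 8: tracked with zero error.
  • 4t: tracked with zero error.
  • 6t^2: e_ss = 12/K_a with K_a=5/252 → 604.8.
Total e_ss = 604.8.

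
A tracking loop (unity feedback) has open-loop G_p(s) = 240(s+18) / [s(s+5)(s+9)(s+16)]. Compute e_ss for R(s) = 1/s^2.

1/6

The open loop has one pole at the origin → type 1 system.
K_v = lim_{s→0} s·G_p(s) = 240·18 / (5·9·16) = 6.
e_ss = 1/K_v = 1/6.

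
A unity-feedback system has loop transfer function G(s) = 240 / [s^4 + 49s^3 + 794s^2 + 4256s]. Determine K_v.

Factoring s from the denominator leaves a polynomial with constant term 4256, so the system is type 1.
K_v = lim_{s→0} s·G(s) = 240 / 4256 = 15/266.

15/266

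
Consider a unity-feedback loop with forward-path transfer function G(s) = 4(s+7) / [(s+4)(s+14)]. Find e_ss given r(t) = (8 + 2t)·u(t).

The open loop has no poles at the origin → type 0 system. Treating each term separately:
  • 8: e_ss = 8/(1+K_p) with K_p=0.5 → 16/3.
  • 2t: a type-0 system cannot track it, e_ss → ∞.
The unbounded component dominates.

infinity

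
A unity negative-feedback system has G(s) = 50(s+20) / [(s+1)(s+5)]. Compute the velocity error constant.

0

No free integrators in G(s): this is a type 0 system.
K_v = lim_{s→0} s·G(s) = 0 (the extra factor of s kills the finite limit).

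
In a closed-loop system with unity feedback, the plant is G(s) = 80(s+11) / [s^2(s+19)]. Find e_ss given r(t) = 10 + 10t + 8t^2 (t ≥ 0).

The open loop has two poles at the origin → type 2 system. Taking each input component in turn:
  • 10: tracked with zero error.
  • 10t: tracked with zero error.
  • 8t^2: e_ss = 16/K_a with K_a=880/19 → 19/55.
Total e_ss = 19/55.

19/55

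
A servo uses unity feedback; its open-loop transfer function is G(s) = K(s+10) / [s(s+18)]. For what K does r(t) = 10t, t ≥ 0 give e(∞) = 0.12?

150

System type = 1 (one pole at s=0).
K_v = lim_{s→0} s·G(s) = K·10 / (18) = (5/9)·K.
e_ss = 10/K_v = 0.12 ⇒ K_v = 250/3 ⇒ K = (250/3)/(5/9) = 150.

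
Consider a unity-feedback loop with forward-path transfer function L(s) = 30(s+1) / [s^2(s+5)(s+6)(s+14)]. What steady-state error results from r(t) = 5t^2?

Two free integrators in L(s): this is a type 2 system.
K_a = lim_{s→0} s^2·L(s) = 30·1 / (5·6·14) = 1/14.
r(t) = 5t^2 gives R(s) = 10/s^3.
e_ss = 10/K_a = 10/(1/14) = 140.

140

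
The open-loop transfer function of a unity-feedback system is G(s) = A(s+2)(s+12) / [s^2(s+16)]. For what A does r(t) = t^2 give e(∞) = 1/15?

20

The open loop has two poles at the origin → type 2 system.
K_a = lim_{s→0} s^2·G(s) = A·2·12 / (16) = 1.5·A.
e_ss = 2/K_a = 1/15 ⇒ K_a = 30 ⇒ A = 30/1.5 = 20.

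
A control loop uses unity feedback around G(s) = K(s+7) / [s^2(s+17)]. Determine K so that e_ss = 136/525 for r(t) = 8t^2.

150

Two free integrators in G(s): this is a type 2 system.
K_a = lim_{s→0} s^2·G(s) = K·7 / (17) = (7/17)·K.
e_ss = 16/K_a = 136/525 ⇒ K_a = 1050/17 ⇒ K = (1050/17)/(7/17) = 150.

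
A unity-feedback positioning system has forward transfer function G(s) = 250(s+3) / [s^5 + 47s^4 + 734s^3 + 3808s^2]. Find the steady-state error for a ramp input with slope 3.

0

Lowest-order denominator term is 3808s^2, so the open loop has 2 poles at the origin → type 2 system.
K_v = ∞ for a type-2 system; e_ss to a ramp is zero.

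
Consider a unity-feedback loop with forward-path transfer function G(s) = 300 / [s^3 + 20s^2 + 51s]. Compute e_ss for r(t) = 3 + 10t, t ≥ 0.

1.7

Lowest-order denominator term is 51s, so the open loop has 1 pole at the origin → type 1 system. Treating each term separately:
  • 3: tracked with zero error.
  • 10t: e_ss = 10/K_v with K_v=100/17 → 1.7.
Total e_ss = 1.7.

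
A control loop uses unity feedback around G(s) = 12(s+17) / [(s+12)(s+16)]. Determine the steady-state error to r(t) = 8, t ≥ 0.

System type = 0 (no poles at s=0).
K_p = lim_{s→0} G(s) = 12·17 / (12·16) = 1.0625.
e_ss = 8/(1 + K_p) = 8/2.0625 = 128/33.

128/33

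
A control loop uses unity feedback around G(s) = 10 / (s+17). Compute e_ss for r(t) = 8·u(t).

The open loop has no poles at the origin → type 0 system.
K_p = lim_{s→0} G(s) = 10 / (17) = 10/17.
e_ss = 8/(1 + K_p) = 8/(27/17) = 136/27.

136/27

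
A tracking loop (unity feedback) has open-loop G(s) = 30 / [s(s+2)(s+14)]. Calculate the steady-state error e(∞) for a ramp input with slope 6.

5.6

System type = 1 (one pole at s=0).
K_v = lim_{s→0} s·G(s) = 30 / (2·14) = 15/14.
e_ss = 6/K_v = 6/(15/14) = 5.6.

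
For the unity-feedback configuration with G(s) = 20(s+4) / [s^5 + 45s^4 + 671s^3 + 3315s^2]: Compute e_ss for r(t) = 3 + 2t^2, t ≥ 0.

165.75

Lowest-order denominator term is 3315s^2, so the open loop has 2 poles at the origin → type 2 system. Taking each input component in turn:
  • 3: tracked with zero error.
  • 2t^2: e_ss = 4/K_a with K_a=16/663 → 165.75.
Total e_ss = 165.75.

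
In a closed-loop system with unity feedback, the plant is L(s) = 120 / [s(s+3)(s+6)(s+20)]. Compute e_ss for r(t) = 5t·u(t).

One free integrator in L(s): this is a type 1 system.
K_v = lim_{s→0} s·L(s) = 120 / (3·6·20) = 1/3.
e_ss = 5/K_v = 5/(1/3) = 15.

15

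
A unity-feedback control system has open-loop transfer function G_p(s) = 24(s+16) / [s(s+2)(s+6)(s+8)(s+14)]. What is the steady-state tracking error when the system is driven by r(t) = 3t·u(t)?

10.5

The open loop has one pole at the origin → type 1 system.
K_v = lim_{s→0} s·G_p(s) = 24·16 / (2·6·8·14) = 2/7.
e_ss = 3/K_v = 3/(2/7) = 10.5.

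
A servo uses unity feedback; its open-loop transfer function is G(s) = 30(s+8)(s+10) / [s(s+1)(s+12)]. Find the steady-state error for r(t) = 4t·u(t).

0.02

The open loop has one pole at the origin → type 1 system.
K_v = lim_{s→0} s·G(s) = 30·8·10 / (1·12) = 200.
e_ss = 4/K_v = 4/200 = 0.02.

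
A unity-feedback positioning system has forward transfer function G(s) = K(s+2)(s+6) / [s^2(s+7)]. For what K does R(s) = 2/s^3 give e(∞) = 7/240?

The open loop has two poles at the origin → type 2 system.
K_a = lim_{s→0} s^2·G(s) = K·2·6 / (7) = (12/7)·K.
e_ss = 2/K_a = 7/240 ⇒ K_a = 480/7 ⇒ K = (480/7)/(12/7) = 40.

40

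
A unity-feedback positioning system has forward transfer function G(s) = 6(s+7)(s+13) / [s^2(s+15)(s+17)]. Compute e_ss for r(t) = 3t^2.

G(s) has two factors of s in the denominator, so the system is type 2.
K_a = lim_{s→0} s^2·G(s) = 6·7·13 / (15·17) = 182/85.
r(t) = 3t^2 gives R(s) = 6/s^3.
e_ss = 6/K_a = 6/(182/85) = 255/91.

255/91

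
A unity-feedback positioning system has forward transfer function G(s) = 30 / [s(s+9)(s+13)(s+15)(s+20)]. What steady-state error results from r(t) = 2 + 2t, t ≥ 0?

2340

G(s) has one factor of s in the denominator, so the system is type 1. By superposition:
  • 2: tracked with zero error.
  • 2t: e_ss = 2/K_v with K_v=1/1170 → 2340.
Total e_ss = 2340.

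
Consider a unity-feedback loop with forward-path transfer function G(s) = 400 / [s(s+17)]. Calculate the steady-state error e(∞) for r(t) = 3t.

G(s) has one factor of s in the denominator, so the system is type 1.
K_v = lim_{s→0} s·G(s) = 400 / (17) = 400/17.
e_ss = 3/K_v = 3/(400/17) = 0.1275.

0.1275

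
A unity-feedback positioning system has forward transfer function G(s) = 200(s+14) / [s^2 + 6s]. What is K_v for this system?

1400/3

Lowest-order denominator term is 6s, so the open loop has 1 pole at the origin → type 1 system.
K_v = lim_{s→0} s·G(s) = 200·14 / 6 = 1400/3.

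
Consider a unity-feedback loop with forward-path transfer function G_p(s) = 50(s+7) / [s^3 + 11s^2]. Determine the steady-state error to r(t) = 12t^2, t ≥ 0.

The denominator has no term below 11s^2 — 2 poles at s=0, type 2.
K_a = lim_{s→0} s^2·G_p(s) = 50·7 / 11 = 350/11.
r(t) = 12t^2 gives R(s) = 24/s^3.
e_ss = 24/K_a = 24/(350/11) = 132/175.

132/175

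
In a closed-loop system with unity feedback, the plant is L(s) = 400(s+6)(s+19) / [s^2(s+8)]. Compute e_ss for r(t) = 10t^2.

Two free integrators in L(s): this is a type 2 system.
K_a = lim_{s→0} s^2·L(s) = 400·6·19 / (8) = 5700.
r(t) = 10t^2 gives R(s) = 20/s^3.
e_ss = 20/K_a = 20/5700 = 1/285.

1/285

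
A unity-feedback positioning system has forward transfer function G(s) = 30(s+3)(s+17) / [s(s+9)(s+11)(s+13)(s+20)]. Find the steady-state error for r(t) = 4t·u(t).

1144/17

G(s) has one factor of s in the denominator, so the system is type 1.
K_v = lim_{s→0} s·G(s) = 30·3·17 / (9·11·13·20) = 17/286.
e_ss = 4/K_v = 4/(17/286) = 1144/17.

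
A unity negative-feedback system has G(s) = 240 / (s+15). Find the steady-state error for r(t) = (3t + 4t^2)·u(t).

The open loop has no poles at the origin → type 0 system. By superposition:
  • 3t: a type-0 system cannot track it, e_ss → ∞.
  • 4t^2: a type-0 system cannot track it, e_ss → ∞.
The unbounded component dominates.

infinity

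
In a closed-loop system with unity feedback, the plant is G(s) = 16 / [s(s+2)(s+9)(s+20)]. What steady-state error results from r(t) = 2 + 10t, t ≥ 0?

One free integrator in G(s): this is a type 1 system. By superposition:
  • 2: tracked with zero error.
  • 10t: e_ss = 10/K_v with K_v=2/45 → 225.
Total e_ss = 225.

225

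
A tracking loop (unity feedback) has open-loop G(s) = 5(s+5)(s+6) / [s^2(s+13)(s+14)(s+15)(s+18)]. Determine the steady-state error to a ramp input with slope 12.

0

The open loop has two poles at the origin → type 2 system.
K_v = ∞ for a type-2 system; e_ss to a ramp is zero.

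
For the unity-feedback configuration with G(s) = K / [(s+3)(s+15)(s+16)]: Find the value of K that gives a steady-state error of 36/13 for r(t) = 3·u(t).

No free integrators in G(s): this is a type 0 system.
K_p = lim_{s→0} G(s) = K / (3·15·16) = (1/720)·K.
e_ss = 3/(1 + K_p) = 36/13 ⇒ 1 + (1/720)·K = 13/12 ⇒ K = 60.

60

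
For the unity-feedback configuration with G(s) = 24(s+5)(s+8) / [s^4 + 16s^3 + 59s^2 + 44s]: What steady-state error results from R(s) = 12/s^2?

0.55

Lowest-order denominator term is 44s, so the open loop has 1 pole at the origin → type 1 system.
K_v = lim_{s→0} s·G(s) = 24·5·8 / 44 = 240/11.
e_ss = 12/K_v = 12/(240/11) = 0.55.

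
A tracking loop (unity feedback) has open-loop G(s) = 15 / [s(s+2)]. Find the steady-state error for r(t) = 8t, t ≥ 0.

One free integrator in G(s): this is a type 1 system.
K_v = lim_{s→0} s·G(s) = 15 / (2) = 7.5.
e_ss = 8/K_v = 8/7.5 = 16/15.

16/15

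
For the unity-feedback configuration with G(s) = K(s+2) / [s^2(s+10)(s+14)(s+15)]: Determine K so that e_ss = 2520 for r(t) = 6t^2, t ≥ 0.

System type = 2 (two poles at s=0).
K_a = lim_{s→0} s^2·G(s) = K·2 / (10·14·15) = (1/1050)·K.
e_ss = 12/K_a = 2520 ⇒ K_a = 1/210 ⇒ K = (1/210)/(1/1050) = 5.

5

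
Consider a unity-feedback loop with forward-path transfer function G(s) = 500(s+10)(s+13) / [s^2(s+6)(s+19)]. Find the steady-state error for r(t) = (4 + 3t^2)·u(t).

G(s) has two factors of s in the denominator, so the system is type 2. Treating each term separately:
  • 4: tracked with zero error.
  • 3t^2: e_ss = 6/K_a with K_a=32500/57 → 171/16250.
Total e_ss = 171/16250.

171/16250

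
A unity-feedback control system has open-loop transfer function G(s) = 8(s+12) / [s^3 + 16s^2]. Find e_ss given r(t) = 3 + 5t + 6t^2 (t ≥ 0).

2

Factoring s^2 from the denominator leaves a polynomial with constant term 16, so the system is type 2. Treating each term separately:
  • 3: tracked with zero error.
  • 5t: tracked with zero error.
  • 6t^2: e_ss = 12/K_a with K_a=6 → 2.
Total e_ss = 2.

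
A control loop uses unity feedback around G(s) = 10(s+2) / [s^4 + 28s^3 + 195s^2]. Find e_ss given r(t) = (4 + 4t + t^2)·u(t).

The denominator has no term below 195s^2 — 2 poles at s=0, type 2. By superposition:
  • 4: tracked with zero error.
  • 4t: tracked with zero error.
  • t^2: e_ss = 2/K_a with K_a=4/39 → 19.5.
Total e_ss = 19.5.

19.5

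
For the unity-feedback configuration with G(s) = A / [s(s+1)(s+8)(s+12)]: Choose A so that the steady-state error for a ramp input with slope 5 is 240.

2

System type = 1 (one pole at s=0).
K_v = lim_{s→0} s·G(s) = A / (1·8·12) = (1/96)·A.
e_ss = 5/K_v = 240 ⇒ K_v = 1/48 ⇒ A = (1/48)/(1/96) = 2.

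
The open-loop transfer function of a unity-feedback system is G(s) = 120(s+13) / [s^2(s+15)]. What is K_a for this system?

The open loop has two poles at the origin → type 2 system.
K_a = lim_{s→0} s^2·G(s) = 120·13 / (15) = 104.

104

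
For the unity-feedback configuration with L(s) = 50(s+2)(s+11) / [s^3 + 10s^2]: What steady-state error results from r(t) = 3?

The denominator has no term below 10s^2 — 2 poles at s=0, type 2.
A type-2 system has K_p = ∞, so it tracks a step input with zero steady-state error.

0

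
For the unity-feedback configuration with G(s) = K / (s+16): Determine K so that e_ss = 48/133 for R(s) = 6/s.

250

No free integrators in G(s): this is a type 0 system.
K_p = lim_{s→0} G(s) = K / (16) = 0.0625·K.
e_ss = 6/(1 + K_p) = 48/133 ⇒ 1 + 0.0625·K = 16.625 ⇒ K = 250.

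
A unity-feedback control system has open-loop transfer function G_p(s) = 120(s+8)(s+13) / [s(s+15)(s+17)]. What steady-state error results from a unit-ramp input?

17/832

The open loop has one pole at the origin → type 1 system.
K_v = lim_{s→0} s·G_p(s) = 120·8·13 / (15·17) = 832/17.
e_ss = 1/K_v = 1/(832/17) = 17/832.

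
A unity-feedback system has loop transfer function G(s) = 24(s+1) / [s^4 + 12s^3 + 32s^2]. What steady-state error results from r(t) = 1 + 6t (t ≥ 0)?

0

Factoring s^2 from the denominator leaves a polynomial with constant term 32, so the system is type 2. Treating each term separately:
  • 1: tracked with zero error.
  • 6t: tracked with zero error.
Total e_ss = 0.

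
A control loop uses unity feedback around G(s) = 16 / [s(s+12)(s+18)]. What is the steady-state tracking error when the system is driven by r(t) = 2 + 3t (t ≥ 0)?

40.5

One free integrator in G(s): this is a type 1 system. Taking each input component in turn:
  • 2: tracked with zero error.
  • 3t: e_ss = 3/K_v with K_v=2/27 → 40.5.
Total e_ss = 40.5.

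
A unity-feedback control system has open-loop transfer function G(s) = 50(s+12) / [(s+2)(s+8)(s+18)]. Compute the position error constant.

System type = 0 (no poles at s=0).
K_p = lim_{s→0} G(s) = 50·12 / (2·8·18) = 25/12.

25/12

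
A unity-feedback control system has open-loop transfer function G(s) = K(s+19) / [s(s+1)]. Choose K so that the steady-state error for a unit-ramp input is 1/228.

12

One free integrator in G(s): this is a type 1 system.
K_v = lim_{s→0} s·G(s) = K·19 / (1) = 19·K.
e_ss = 1/K_v = 1/228 ⇒ K_v = 228 ⇒ K = 228/19 = 12.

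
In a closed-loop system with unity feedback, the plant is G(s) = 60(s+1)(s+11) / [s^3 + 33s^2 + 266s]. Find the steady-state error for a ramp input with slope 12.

266/55

Factoring s from the denominator leaves a polynomial with constant term 266, so the system is type 1.
K_v = lim_{s→0} s·G(s) = 60·1·11 / 266 = 330/133.
e_ss = 12/K_v = 12/(330/133) = 266/55.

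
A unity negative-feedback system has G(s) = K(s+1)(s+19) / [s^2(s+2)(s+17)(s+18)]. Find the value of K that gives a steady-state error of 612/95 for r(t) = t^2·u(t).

10

Two free integrators in G(s): this is a type 2 system.
K_a = lim_{s→0} s^2·G(s) = K·1·19 / (2·17·18) = (19/612)·K.
e_ss = 2/K_a = 612/95 ⇒ K_a = 95/306 ⇒ K = (95/306)/(19/612) = 10.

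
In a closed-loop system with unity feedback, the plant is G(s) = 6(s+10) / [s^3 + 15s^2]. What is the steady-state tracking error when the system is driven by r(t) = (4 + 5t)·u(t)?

Factoring s^2 from the denominator leaves a polynomial with constant term 15, so the system is type 2. Taking each input component in turn:
  • 4: tracked with zero error.
  • 5t: tracked with zero error.
Total e_ss = 0.

0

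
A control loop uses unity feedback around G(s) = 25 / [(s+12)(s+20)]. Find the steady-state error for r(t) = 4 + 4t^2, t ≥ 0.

infinity

No free integrators in G(s): this is a type 0 system. By superposition:
  • 4: e_ss = 4/(1+K_p) with K_p=5/48 → 192/53.
  • 4t^2: a type-0 system cannot track it, e_ss → ∞.
The unbounded component dominates.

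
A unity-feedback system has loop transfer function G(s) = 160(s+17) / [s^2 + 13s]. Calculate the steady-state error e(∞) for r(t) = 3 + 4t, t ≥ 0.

Factoring s from the denominator leaves a polynomial with constant term 13, so the system is type 1. Treating each term separately:
  • 3: tracked with zero error.
  • 4t: e_ss = 4/K_v with K_v=2720/13 → 13/680.
Total e_ss = 13/680.

13/680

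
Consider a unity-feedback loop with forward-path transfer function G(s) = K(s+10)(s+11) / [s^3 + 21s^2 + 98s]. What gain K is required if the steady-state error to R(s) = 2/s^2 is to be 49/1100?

The denominator has no term below 98s — 1 pole at s=0, type 1.
K_v = lim_{s→0} s·G(s) = K·10·11 / 98 = (55/49)·K.
e_ss = 2/K_v = 49/1100 ⇒ K_v = 2200/49 ⇒ K = (2200/49)/(55/49) = 40.

40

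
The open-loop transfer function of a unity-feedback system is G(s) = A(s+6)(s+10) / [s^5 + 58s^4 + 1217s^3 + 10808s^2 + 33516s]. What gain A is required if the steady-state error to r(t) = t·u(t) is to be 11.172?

Lowest-order denominator term is 33516s, so the open loop has 1 pole at the origin → type 1 system.
K_v = lim_{s→0} s·G(s) = A·6·10 / 33516 = (5/2793)·A.
e_ss = 1/K_v = 11.172 ⇒ K_v = 250/2793 ⇒ A = (250/2793)/(5/2793) = 50.

50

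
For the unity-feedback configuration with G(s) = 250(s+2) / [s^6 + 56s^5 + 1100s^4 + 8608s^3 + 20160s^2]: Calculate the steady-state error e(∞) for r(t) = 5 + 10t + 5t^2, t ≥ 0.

403.2

The denominator has no term below 20160s^2 — 2 poles at s=0, type 2. Taking each input component in turn:
  • 5: tracked with zero error.
  • 10t: tracked with zero error.
  • 5t^2: e_ss = 10/K_a with K_a=25/1008 → 403.2.
Total e_ss = 403.2.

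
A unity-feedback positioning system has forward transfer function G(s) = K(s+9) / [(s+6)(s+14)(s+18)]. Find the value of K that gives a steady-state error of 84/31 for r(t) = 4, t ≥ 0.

80

G(s) has no factors of s in the denominator, so the system is type 0.
K_p = lim_{s→0} G(s) = K·9 / (6·14·18) = (1/168)·K.
e_ss = 4/(1 + K_p) = 84/31 ⇒ 1 + (1/168)·K = 31/21 ⇒ K = 80.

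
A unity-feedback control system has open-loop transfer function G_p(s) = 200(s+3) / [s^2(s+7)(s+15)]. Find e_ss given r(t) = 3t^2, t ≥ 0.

1.05

G_p(s) has two factors of s in the denominator, so the system is type 2.
K_a = lim_{s→0} s^2·G_p(s) = 200·3 / (7·15) = 40/7.
r(t) = 3t^2 gives R(s) = 6/s^3.
e_ss = 6/K_a = 6/(40/7) = 1.05.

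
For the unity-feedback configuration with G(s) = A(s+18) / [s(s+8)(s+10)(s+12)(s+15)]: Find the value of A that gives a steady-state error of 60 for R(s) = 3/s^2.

One free integrator in G(s): this is a type 1 system.
K_v = lim_{s→0} s·G(s) = A·18 / (8·10·12·15) = (1/800)·A.
e_ss = 3/K_v = 60 ⇒ K_v = 0.05 ⇒ A = 0.05/(1/800) = 40.

40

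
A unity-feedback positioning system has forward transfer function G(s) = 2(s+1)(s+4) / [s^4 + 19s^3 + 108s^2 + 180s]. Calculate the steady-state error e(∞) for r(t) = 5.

Factoring s from the denominator leaves a polynomial with constant term 180, so the system is type 1.
K_p = ∞ for a type-1 system; e_ss to a step is zero.

0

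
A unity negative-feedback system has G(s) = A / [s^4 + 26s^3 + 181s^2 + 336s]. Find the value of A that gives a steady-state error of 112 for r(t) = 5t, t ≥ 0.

The denominator has no term below 336s — 1 pole at s=0, type 1.
K_v = lim_{s→0} s·G(s) = A / 336 = (1/336)·A.
e_ss = 5/K_v = 112 ⇒ K_v = 5/112 ⇒ A = (5/112)/(1/336) = 15.

15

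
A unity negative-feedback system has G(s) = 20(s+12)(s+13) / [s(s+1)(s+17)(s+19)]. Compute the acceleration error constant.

G(s) has one factor of s in the denominator, so the system is type 1.
K_a = lim_{s→0} s^2·G(s) = 0 (the extra factor of s kills the finite limit).

0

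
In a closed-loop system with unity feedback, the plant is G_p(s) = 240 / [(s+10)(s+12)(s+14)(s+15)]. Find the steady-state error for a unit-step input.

The open loop has no poles at the origin → type 0 system.
K_p = lim_{s→0} G_p(s) = 240 / (10·12·14·15) = 1/105.
e_ss = 1/(1 + K_p) = 1/(106/105) = 105/106.

105/106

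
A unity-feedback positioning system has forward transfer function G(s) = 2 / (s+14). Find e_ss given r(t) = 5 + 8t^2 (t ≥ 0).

G(s) has no factors of s in the denominator, so the system is type 0. By superposition:
  • 5: e_ss = 5/(1+K_p) with K_p=1/7 → 4.375.
  • 8t^2: a type-0 system cannot track it, e_ss → ∞.
The unbounded component dominates.

infinity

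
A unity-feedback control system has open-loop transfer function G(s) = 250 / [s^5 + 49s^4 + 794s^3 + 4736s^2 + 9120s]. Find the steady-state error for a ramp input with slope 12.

437.76

The denominator has no term below 9120s — 1 pole at s=0, type 1.
K_v = lim_{s→0} s·G(s) = 250 / 9120 = 25/912.
e_ss = 12/K_v = 12/(25/912) = 437.76.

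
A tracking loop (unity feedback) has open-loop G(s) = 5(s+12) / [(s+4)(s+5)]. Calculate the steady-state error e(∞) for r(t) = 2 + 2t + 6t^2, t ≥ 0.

The open loop has no poles at the origin → type 0 system. Treating each term separately:
  • 2: e_ss = 2/(1+K_p) with K_p=3 → 0.5.
  • 2t: a type-0 system cannot track it, e_ss → ∞.
  • 6t^2: a type-0 system cannot track it, e_ss → ∞.
The unbounded component dominates.

infinity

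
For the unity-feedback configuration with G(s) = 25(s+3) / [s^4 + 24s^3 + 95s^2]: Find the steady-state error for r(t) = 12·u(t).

Factoring s^2 from the denominator leaves a polynomial with constant term 95, so the system is type 2.
A type-2 system has K_p = ∞, so it tracks a step input with zero steady-state error.

0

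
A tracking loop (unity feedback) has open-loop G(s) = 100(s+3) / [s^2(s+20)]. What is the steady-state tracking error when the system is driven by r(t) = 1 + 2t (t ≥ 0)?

0

The open loop has two poles at the origin → type 2 system. By superposition:
  • 1: tracked with zero error.
  • 2t: tracked with zero error.
Total e_ss = 0.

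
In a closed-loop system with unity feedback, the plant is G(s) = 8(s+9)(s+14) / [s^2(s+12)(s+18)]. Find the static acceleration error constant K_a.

G(s) has two factors of s in the denominator, so the system is type 2.
K_a = lim_{s→0} s^2·G(s) = 8·9·14 / (12·18) = 14/3.

14/3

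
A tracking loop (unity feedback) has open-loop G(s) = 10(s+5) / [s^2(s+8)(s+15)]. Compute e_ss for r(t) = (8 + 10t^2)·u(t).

48

G(s) has two factors of s in the denominator, so the system is type 2. Taking each input component in turn:
  • 8: tracked with zero error.
  • 10t^2: e_ss = 20/K_a with K_a=5/12 → 48.
Total e_ss = 48.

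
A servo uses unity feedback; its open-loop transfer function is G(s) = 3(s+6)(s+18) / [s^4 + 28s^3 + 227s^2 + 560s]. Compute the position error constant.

infinity

K_p = lim_{s→0} G(s); with 1 pole at the origin the limit diverges, so K_p = ∞.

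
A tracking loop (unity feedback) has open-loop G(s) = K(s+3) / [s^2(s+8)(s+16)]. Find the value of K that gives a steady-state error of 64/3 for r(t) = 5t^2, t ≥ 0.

System type = 2 (two poles at s=0).
K_a = lim_{s→0} s^2·G(s) = K·3 / (8·16) = (3/128)·K.
e_ss = 10/K_a = 64/3 ⇒ K_a = 15/32 ⇒ K = (15/32)/(3/128) = 20.

20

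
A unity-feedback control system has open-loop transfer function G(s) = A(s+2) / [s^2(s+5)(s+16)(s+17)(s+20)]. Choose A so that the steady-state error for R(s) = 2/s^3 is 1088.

25

Two free integrators in G(s): this is a type 2 system.
K_a = lim_{s→0} s^2·G(s) = A·2 / (5·16·17·20) = (1/13600)·A.
e_ss = 2/K_a = 1088 ⇒ K_a = 1/544 ⇒ A = (1/544)/(1/13600) = 25.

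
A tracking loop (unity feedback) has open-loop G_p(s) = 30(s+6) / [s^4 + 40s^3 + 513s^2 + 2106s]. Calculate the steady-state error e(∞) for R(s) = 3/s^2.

35.1

The denominator has no term below 2106s — 1 pole at s=0, type 1.
K_v = lim_{s→0} s·G_p(s) = 30·6 / 2106 = 10/117.
e_ss = 3/K_v = 3/(10/117) = 35.1.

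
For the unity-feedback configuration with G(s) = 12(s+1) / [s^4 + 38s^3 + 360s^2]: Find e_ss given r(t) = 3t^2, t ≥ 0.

The denominator has no term below 360s^2 — 2 poles at s=0, type 2.
K_a = lim_{s→0} s^2·G(s) = 12·1 / 360 = 1/30.
r(t) = 3t^2 gives R(s) = 6/s^3.
e_ss = 6/K_a = 6/(1/30) = 180.

180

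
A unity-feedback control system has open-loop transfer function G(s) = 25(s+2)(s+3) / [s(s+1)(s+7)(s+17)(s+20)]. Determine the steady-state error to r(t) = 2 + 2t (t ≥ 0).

476/15

The open loop has one pole at the origin → type 1 system. Treating each term separately:
  • 2: tracked with zero error.
  • 2t: e_ss = 2/K_v with K_v=15/238 → 476/15.
Total e_ss = 476/15.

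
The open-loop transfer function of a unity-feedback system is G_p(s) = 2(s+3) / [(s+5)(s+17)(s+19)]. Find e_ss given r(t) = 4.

System type = 0 (no poles at s=0).
K_p = lim_{s→0} G_p(s) = 2·3 / (5·17·19) = 6/1615.
e_ss = 4/(1 + K_p) = 4/(1621/1615) = 6460/1621.

6460/1621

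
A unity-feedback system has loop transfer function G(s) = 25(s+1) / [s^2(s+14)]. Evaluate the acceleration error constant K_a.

G(s) has two factors of s in the denominator, so the system is type 2.
K_a = lim_{s→0} s^2·G(s) = 25·1 / (14) = 25/14.

25/14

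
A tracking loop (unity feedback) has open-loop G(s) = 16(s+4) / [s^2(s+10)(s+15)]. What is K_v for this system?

K_v = lim_{s→0} s·G(s); with 2 poles at the origin the limit diverges, so K_v = ∞.

infinity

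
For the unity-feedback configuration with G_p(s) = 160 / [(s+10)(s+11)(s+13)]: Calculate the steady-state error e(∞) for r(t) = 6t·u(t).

infinity

G_p(s) has no factors of s in the denominator, so the system is type 0.
K_v = lim_{s→0} s·G_p(s) = 0; the steady-state error to this ramp input grows without bound.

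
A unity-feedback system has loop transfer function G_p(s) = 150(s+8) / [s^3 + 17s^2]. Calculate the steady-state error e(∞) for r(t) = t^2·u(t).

17/600

Factoring s^2 from the denominator leaves a polynomial with constant term 17, so the system is type 2.
K_a = lim_{s→0} s^2·G_p(s) = 150·8 / 17 = 1200/17.
r(t) = t^2 gives R(s) = 2/s^3.
e_ss = 2/K_a = 2/(1200/17) = 17/600.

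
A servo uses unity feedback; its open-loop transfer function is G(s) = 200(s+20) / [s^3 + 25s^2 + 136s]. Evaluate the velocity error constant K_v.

500/17

The denominator has no term below 136s — 1 pole at s=0, type 1.
K_v = lim_{s→0} s·G(s) = 200·20 / 136 = 500/17.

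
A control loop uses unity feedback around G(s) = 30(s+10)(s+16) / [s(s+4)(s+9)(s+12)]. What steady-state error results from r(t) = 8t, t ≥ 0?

0.72

G(s) has one factor of s in the denominator, so the system is type 1.
K_v = lim_{s→0} s·G(s) = 30·10·16 / (4·9·12) = 100/9.
e_ss = 8/K_v = 8/(100/9) = 0.72.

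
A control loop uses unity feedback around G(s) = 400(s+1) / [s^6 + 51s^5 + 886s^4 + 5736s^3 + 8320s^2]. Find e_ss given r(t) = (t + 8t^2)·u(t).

332.8

Lowest-order denominator term is 8320s^2, so the open loop has 2 poles at the origin → type 2 system. Treating each term separately:
  • t: tracked with zero error.
  • 8t^2: e_ss = 16/K_a with K_a=5/104 → 332.8.
Total e_ss = 332.8.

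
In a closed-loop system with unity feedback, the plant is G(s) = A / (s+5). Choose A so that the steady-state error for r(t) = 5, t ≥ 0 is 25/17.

The open loop has no poles at the origin → type 0 system.
K_p = lim_{s→0} G(s) = A / (5) = 0.2·A.
e_ss = 5/(1 + K_p) = 25/17 ⇒ 1 + 0.2·A = 3.4 ⇒ A = 12.

12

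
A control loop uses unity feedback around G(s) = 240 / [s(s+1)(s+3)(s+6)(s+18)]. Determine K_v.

System type = 1 (one pole at s=0).
K_v = lim_{s→0} s·G(s) = 240 / (1·3·6·18) = 20/27.

20/27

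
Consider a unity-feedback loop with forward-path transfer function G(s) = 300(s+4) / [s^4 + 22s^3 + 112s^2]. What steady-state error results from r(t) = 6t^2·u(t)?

1.12

Factoring s^2 from the denominator leaves a polynomial with constant term 112, so the system is type 2.
K_a = lim_{s→0} s^2·G(s) = 300·4 / 112 = 75/7.
r(t) = 6t^2 gives R(s) = 12/s^3.
e_ss = 12/K_a = 12/(75/7) = 1.12.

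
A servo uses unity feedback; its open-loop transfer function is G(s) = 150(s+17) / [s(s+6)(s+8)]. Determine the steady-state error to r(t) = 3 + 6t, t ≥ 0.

One free integrator in G(s): this is a type 1 system. Treating each term separately:
  • 3: tracked with zero error.
  • 6t: e_ss = 6/K_v with K_v=53.125 → 48/425.
Total e_ss = 48/425.

48/425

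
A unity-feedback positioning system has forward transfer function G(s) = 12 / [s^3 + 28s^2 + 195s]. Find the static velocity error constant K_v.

4/65

Factoring s from the denominator leaves a polynomial with constant term 195, so the system is type 1.
K_v = lim_{s→0} s·G(s) = 12 / 195 = 4/65.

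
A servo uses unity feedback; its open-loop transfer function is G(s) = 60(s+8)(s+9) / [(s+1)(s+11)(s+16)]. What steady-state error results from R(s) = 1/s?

11/281

G(s) has no factors of s in the denominator, so the system is type 0.
K_p = lim_{s→0} G(s) = 60·8·9 / (1·11·16) = 270/11.
e_ss = 1/(1 + K_p) = 1/(281/11) = 11/281.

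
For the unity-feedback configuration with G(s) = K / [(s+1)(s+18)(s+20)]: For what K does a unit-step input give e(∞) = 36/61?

250

G(s) has no factors of s in the denominator, so the system is type 0.
K_p = lim_{s→0} G(s) = K / (1·18·20) = (1/360)·K.
e_ss = 1/(1 + K_p) = 36/61 ⇒ 1 + (1/360)·K = 61/36 ⇒ K = 250.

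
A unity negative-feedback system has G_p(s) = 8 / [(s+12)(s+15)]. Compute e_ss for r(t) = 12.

540/47

System type = 0 (no poles at s=0).
K_p = lim_{s→0} G_p(s) = 8 / (12·15) = 2/45.
e_ss = 12/(1 + K_p) = 12/(47/45) = 540/47.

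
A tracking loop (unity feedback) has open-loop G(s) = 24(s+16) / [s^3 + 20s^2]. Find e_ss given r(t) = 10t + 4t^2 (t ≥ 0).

The denominator has no term below 20s^2 — 2 poles at s=0, type 2. Treating each term separately:
  • 10t: tracked with zero error.
  • 4t^2: e_ss = 8/K_a with K_a=19.2 → 5/12.
Total e_ss = 5/12.

5/12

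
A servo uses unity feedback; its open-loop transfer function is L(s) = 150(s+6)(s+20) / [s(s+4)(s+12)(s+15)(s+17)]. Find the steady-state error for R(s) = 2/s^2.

The open loop has one pole at the origin → type 1 system.
K_v = lim_{s→0} s·L(s) = 150·6·20 / (4·12·15·17) = 25/17.
e_ss = 2/K_v = 2/(25/17) = 1.36.

1.36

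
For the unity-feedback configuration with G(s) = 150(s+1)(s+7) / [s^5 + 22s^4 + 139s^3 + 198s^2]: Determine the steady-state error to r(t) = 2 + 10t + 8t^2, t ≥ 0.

Factoring s^2 from the denominator leaves a polynomial with constant term 198, so the system is type 2. By superposition:
  • 2: tracked with zero error.
  • 10t: tracked with zero error.
  • 8t^2: e_ss = 16/K_a with K_a=175/33 → 528/175.
Total e_ss = 528/175.

528/175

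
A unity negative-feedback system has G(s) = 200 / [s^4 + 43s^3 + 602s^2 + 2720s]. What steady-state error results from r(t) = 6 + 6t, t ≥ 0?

Factoring s from the denominator leaves a polynomial with constant term 2720, so the system is type 1. Treating each term separately:
  • 6: tracked with zero error.
  • 6t: e_ss = 6/K_v with K_v=5/68 → 81.6.
Total e_ss = 81.6.

81.6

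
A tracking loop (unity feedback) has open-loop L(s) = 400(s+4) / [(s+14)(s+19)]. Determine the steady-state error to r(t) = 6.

No free integrators in L(s): this is a type 0 system.
K_p = lim_{s→0} L(s) = 400·4 / (14·19) = 800/133.
e_ss = 6/(1 + K_p) = 6/(933/133) = 266/311.

266/311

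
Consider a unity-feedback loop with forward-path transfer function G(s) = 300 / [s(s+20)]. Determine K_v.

15

The open loop has one pole at the origin → type 1 system.
K_v = lim_{s→0} s·G(s) = 300 / (20) = 15.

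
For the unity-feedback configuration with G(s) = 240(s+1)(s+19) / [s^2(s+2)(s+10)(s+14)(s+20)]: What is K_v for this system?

infinity

K_v = lim_{s→0} s·G(s); with 2 poles at the origin the limit diverges, so K_v = ∞.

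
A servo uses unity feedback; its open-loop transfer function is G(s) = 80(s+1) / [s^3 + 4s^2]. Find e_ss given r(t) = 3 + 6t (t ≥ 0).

0

Lowest-order denominator term is 4s^2, so the open loop has 2 poles at the origin → type 2 system. Treating each term separately:
  • 3: tracked with zero error.
  • 6t: tracked with zero error.
Total e_ss = 0.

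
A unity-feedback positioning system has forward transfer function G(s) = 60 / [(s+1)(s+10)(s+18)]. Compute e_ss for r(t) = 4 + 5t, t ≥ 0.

infinity

No free integrators in G(s): this is a type 0 system. By superposition:
  • 4: e_ss = 4/(1+K_p) with K_p=1/3 → 3.
  • 5t: a type-0 system cannot track it, e_ss → ∞.
The unbounded component dominates.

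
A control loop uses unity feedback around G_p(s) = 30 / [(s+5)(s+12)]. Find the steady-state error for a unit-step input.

The open loop has no poles at the origin → type 0 system.
K_p = lim_{s→0} G_p(s) = 30 / (5·12) = 0.5.
e_ss = 1/(1 + K_p) = 1/1.5 = 2/3.

2/3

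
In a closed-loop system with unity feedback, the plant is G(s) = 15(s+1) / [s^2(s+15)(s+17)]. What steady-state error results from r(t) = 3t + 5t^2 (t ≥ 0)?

170

Two free integrators in G(s): this is a type 2 system. Taking each input component in turn:
  • 3t: tracked with zero error.
  • 5t^2: e_ss = 10/K_a with K_a=1/17 → 170.
Total e_ss = 170.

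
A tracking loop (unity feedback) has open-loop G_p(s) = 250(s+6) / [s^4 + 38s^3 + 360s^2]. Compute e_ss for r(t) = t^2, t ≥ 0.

0.48

Factoring s^2 from the denominator leaves a polynomial with constant term 360, so the system is type 2.
K_a = lim_{s→0} s^2·G_p(s) = 250·6 / 360 = 25/6.
r(t) = t^2 gives R(s) = 2/s^3.
e_ss = 2/K_a = 2/(25/6) = 0.48.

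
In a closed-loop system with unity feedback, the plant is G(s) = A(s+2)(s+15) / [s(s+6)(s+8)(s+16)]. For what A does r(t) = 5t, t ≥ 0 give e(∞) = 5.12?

25

One free integrator in G(s): this is a type 1 system.
K_v = lim_{s→0} s·G(s) = A·2·15 / (6·8·16) = (5/128)·A.
e_ss = 5/K_v = 5.12 ⇒ K_v = 125/128 ⇒ A = (125/128)/(5/128) = 25.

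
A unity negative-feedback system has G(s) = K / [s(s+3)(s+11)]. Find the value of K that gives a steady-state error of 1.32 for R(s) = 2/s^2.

The open loop has one pole at the origin → type 1 system.
K_v = lim_{s→0} s·G(s) = K / (3·11) = (1/33)·K.
e_ss = 2/K_v = 1.32 ⇒ K_v = 50/33 ⇒ K = (50/33)/(1/33) = 50.

50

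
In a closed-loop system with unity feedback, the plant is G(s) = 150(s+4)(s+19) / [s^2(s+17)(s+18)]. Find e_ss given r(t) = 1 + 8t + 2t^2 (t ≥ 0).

51/475

G(s) has two factors of s in the denominator, so the system is type 2. By superposition:
  • 1: tracked with zero error.
  • 8t: tracked with zero error.
  • 2t^2: e_ss = 4/K_a with K_a=1900/51 → 51/475.
Total e_ss = 51/475.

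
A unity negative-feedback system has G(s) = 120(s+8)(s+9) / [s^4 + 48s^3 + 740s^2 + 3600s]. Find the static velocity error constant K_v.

The denominator has no term below 3600s — 1 pole at s=0, type 1.
K_v = lim_{s→0} s·G(s) = 120·8·9 / 3600 = 2.4.

2.4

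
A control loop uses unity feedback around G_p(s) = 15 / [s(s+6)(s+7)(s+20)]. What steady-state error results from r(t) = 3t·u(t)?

One free integrator in G_p(s): this is a type 1 system.
K_v = lim_{s→0} s·G_p(s) = 15 / (6·7·20) = 1/56.
e_ss = 3/K_v = 3/(1/56) = 168.

168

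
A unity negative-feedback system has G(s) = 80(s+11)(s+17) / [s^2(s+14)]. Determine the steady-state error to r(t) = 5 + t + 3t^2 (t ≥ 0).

21/3740

G(s) has two factors of s in the denominator, so the system is type 2. Treating each term separately:
  • 5: tracked with zero error.
  • t: tracked with zero error.
  • 3t^2: e_ss = 6/K_a with K_a=7480/7 → 21/3740.
Total e_ss = 21/3740.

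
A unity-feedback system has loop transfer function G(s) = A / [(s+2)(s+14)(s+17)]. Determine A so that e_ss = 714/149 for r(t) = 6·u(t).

120

System type = 0 (no poles at s=0).
K_p = lim_{s→0} G(s) = A / (2·14·17) = (1/476)·A.
e_ss = 6/(1 + K_p) = 714/149 ⇒ 1 + (1/476)·A = 149/119 ⇒ A = 120.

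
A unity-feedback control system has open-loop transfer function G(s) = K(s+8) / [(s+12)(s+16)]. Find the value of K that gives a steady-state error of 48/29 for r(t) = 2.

The open loop has no poles at the origin → type 0 system.
K_p = lim_{s→0} G(s) = K·8 / (12·16) = (1/24)·K.
e_ss = 2/(1 + K_p) = 48/29 ⇒ 1 + (1/24)·K = 29/24 ⇒ K = 5.

5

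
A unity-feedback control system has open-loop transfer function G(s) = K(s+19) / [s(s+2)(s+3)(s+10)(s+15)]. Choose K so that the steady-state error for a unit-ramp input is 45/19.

20

One free integrator in G(s): this is a type 1 system.
K_v = lim_{s→0} s·G(s) = K·19 / (2·3·10·15) = (19/900)·K.
e_ss = 1/K_v = 45/19 ⇒ K_v = 19/45 ⇒ K = (19/45)/(19/900) = 20.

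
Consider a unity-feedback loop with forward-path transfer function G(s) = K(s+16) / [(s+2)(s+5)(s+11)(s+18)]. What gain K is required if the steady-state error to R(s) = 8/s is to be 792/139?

The open loop has no poles at the origin → type 0 system.
K_p = lim_{s→0} G(s) = K·16 / (2·5·11·18) = (4/495)·K.
e_ss = 8/(1 + K_p) = 792/139 ⇒ 1 + (4/495)·K = 139/99 ⇒ K = 50.

50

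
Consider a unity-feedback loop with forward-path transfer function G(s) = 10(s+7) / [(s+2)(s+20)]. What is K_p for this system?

1.75

The open loop has no poles at the origin → type 0 system.
K_p = lim_{s→0} G(s) = 10·7 / (2·20) = 1.75.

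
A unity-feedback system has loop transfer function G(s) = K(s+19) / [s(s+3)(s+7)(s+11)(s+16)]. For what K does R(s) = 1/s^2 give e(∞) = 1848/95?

10

One free integrator in G(s): this is a type 1 system.
K_v = lim_{s→0} s·G(s) = K·19 / (3·7·11·16) = (19/3696)·K.
e_ss = 1/K_v = 1848/95 ⇒ K_v = 95/1848 ⇒ K = (95/1848)/(19/3696) = 10.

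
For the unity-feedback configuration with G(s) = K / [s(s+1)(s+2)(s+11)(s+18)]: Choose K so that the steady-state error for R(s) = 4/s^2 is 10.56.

The open loop has one pole at the origin → type 1 system.
K_v = lim_{s→0} s·G(s) = K / (1·2·11·18) = (1/396)·K.
e_ss = 4/K_v = 10.56 ⇒ K_v = 25/66 ⇒ K = (25/66)/(1/396) = 150.

150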